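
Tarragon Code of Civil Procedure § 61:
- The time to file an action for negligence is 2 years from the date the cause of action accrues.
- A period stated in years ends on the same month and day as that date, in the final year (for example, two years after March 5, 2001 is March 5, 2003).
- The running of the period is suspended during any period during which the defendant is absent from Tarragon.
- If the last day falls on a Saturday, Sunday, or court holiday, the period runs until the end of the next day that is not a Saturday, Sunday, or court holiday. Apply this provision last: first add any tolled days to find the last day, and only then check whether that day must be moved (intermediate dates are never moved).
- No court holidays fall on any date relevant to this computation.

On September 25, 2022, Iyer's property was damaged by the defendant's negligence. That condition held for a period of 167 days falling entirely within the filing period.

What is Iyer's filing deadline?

2 years after September 25, 2022 is September 25, 2024.
Tolling adds 167 days: September 25, 2024 + 167 days = March 11, 2025.
March 11, 2025 is a Tuesday and not a court holiday, so no extension applies.

March 11, 2025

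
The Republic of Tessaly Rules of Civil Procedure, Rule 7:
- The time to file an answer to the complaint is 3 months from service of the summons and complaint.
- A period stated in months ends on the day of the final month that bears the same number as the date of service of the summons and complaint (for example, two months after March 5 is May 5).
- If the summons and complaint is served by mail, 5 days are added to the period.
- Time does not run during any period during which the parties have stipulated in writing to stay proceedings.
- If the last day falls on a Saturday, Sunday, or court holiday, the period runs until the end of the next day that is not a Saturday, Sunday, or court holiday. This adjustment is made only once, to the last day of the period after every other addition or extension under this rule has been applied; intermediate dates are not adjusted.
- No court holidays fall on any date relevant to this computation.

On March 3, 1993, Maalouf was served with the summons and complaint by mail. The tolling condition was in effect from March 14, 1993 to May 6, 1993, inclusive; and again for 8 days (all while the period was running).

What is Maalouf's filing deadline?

3 months after March 3, 1993 is June 3, 1993.
Service was by mail, adding 5 days: June 3, 1993 + 5 days = June 8, 1993.
From March 14, 1993 through May 6, 1993 inclusive is 54 days; tolling adds 54 days: June 8, 1993 + 54 days = August 1, 1993.
Tolling adds 8 days: August 1, 1993 + 8 days = August 9, 1993.
August 9, 1993 is a Monday and not a court holiday, so no extension applies.

August 9, 1993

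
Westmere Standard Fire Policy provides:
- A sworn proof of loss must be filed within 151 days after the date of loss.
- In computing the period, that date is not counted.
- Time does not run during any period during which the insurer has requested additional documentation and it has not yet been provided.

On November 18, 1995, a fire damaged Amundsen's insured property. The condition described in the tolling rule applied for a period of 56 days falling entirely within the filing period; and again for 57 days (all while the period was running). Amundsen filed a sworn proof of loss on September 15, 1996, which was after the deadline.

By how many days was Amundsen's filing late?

151 days after November 18, 1995 is April 17, 1996.
Tolling adds 56 days: April 17, 1996 + 56 days = June 12, 1996.
Tolling adds 57 days: June 12, 1996 + 57 days = August 8, 1996.
The deadline is August 8, 1996; from August 8, 1996 to September 15, 1996 is 38 days.

38 days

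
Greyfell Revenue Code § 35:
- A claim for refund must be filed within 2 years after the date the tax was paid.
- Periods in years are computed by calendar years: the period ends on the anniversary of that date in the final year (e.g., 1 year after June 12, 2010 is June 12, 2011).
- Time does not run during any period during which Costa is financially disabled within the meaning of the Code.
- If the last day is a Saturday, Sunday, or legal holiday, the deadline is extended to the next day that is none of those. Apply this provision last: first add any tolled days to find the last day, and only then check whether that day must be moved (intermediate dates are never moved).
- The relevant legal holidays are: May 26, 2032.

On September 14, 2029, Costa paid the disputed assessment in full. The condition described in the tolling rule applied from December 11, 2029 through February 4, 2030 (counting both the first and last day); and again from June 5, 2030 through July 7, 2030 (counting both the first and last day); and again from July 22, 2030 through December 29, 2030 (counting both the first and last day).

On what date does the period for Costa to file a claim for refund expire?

May 21, 2032

2 years after September 14, 2029 is September 14, 2031.
From December 11, 2029 through February 4, 2030 inclusive is 56 days; tolling adds 56 days: September 14, 2031 + 56 days = November 9, 2031.
From June 5, 2030 through July 7, 2030 inclusive is 33 days; tolling adds 33 days: November 9, 2031 + 33 days = December 12, 2031.
From July 22, 2030 through December 29, 2030 inclusive is 161 days; tolling adds 161 days: December 12, 2031 + 161 days = May 21, 2032.
May 21, 2032 is a Friday and not a legal holiday, so no extension applies.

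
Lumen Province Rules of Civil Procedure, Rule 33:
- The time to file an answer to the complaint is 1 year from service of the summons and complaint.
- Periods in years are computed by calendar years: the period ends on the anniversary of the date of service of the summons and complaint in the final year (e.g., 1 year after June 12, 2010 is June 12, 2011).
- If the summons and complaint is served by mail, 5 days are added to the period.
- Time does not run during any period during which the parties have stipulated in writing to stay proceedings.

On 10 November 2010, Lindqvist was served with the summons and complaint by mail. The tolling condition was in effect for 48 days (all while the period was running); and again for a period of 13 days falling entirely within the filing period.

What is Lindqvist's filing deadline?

1 year after 10 November 2010 is November 10, 2011.
Service was by mail, adding 5 days: November 10, 2011 + 5 days = November 15, 2011.
Tolling adds 48 days: November 15, 2011 + 48 days = January 2, 2012.
Tolling adds 13 days: January 2, 2012 + 13 days = January 15, 2012.

January 15, 2012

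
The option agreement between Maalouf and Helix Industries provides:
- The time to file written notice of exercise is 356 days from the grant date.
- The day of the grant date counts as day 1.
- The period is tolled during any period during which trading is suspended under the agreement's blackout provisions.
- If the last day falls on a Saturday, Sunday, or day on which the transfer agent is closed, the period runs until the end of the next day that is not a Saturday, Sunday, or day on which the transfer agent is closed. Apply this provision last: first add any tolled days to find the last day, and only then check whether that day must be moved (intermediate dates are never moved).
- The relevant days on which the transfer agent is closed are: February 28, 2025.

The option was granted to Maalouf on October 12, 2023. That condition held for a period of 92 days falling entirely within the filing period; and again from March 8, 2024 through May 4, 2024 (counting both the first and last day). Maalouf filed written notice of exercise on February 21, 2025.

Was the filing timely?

Counting October 12, 2023 as day 1, day 356 is October 1, 2024.
Tolling adds 92 days: October 1, 2024 + 92 days = January 1, 2025.
From March 8, 2024 through May 4, 2024 inclusive is 58 days; tolling adds 58 days: January 1, 2025 + 58 days = February 28, 2025.
February 28, 2025 is a listed holiday; March 1, 2025 is Saturday; March 2, 2025 is Sunday. The next qualifying day is March 3, 2025.
The deadline is March 3, 2025; the filing on February 21, 2025 is on or before that date.

Yes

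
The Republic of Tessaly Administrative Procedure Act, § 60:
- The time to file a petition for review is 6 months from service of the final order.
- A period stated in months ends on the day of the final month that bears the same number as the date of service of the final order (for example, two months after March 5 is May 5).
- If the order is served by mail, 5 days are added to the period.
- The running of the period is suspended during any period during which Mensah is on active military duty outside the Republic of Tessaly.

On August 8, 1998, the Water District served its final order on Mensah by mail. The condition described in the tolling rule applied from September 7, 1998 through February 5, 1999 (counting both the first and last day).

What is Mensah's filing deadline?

July 15, 1999

6 months after August 8, 1998 is February 8, 1999.
Service was by mail, adding 5 days: February 8, 1999 + 5 days = February 13, 1999.
From September 7, 1998 through February 5, 1999 inclusive is 152 days; tolling adds 152 days: February 13, 1999 + 152 days = July 15, 1999.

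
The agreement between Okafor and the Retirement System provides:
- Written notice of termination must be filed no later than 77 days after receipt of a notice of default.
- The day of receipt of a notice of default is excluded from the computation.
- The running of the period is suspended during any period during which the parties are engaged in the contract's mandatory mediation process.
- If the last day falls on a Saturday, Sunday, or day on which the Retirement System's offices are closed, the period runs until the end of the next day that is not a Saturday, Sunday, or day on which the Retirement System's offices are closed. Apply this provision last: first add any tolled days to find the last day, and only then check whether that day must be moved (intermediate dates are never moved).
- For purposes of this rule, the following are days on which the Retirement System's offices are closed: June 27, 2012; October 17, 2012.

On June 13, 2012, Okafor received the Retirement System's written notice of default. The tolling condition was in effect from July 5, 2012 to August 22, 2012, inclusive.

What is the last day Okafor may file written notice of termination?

77 days after June 13, 2012 is August 29, 2012.
From July 5, 2012 through August 22, 2012 inclusive is 49 days; tolling adds 49 days: August 29, 2012 + 49 days = October 17, 2012.
October 17, 2012 is a listed holiday. The next qualifying day is October 18, 2012.

October 18, 2012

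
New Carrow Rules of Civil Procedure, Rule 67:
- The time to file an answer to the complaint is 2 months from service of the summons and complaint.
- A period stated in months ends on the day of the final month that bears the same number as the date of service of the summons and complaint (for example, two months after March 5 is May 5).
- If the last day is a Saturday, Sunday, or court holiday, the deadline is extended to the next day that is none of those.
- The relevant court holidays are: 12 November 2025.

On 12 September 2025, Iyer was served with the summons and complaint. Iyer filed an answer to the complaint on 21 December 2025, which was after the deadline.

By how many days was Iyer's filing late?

2 months after 12 September 2025 is November 12, 2025.
November 12, 2025 is a listed holiday. The next qualifying day is November 13, 2025.
The deadline is November 13, 2025; from November 13, 2025 to December 21, 2025 is 38 days.

38 days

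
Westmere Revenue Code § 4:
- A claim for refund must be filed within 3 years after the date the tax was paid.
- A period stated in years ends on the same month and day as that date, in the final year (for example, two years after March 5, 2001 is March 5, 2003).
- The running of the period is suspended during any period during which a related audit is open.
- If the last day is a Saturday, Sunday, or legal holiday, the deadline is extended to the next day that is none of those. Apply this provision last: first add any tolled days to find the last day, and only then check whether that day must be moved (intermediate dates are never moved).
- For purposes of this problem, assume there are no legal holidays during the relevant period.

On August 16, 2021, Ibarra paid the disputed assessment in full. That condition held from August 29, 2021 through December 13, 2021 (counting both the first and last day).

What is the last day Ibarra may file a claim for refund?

3 years after August 16, 2021 is August 16, 2024.
From August 29, 2021 through December 13, 2021 inclusive is 107 days; tolling adds 107 days: August 16, 2024 + 107 days = December 1, 2024.
December 1, 2024 is Sunday. The next qualifying day is December 2, 2024.

December 2, 2024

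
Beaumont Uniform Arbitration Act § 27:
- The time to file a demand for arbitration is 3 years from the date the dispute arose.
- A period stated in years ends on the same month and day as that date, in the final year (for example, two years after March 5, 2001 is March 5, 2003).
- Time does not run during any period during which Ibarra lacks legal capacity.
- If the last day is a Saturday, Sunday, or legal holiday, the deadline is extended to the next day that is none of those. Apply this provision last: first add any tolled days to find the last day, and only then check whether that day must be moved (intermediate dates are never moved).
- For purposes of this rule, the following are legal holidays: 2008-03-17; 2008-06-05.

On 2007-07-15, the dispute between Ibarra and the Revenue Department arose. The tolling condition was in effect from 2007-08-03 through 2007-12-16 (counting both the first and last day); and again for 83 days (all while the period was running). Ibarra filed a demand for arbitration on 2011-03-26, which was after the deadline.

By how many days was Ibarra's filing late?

33 days

3 years after 2007-07-15 is July 15, 2010.
From August 3, 2007 through December 16, 2007 inclusive is 136 days; tolling adds 136 days: July 15, 2010 + 136 days = November 28, 2010.
Tolling adds 83 days: November 28, 2010 + 83 days = February 19, 2011.
February 19, 2011 is Saturday; February 20, 2011 is Sunday. The next qualifying day is February 21, 2011.
The deadline is February 21, 2011; from February 21, 2011 to March 26, 2011 is 33 days.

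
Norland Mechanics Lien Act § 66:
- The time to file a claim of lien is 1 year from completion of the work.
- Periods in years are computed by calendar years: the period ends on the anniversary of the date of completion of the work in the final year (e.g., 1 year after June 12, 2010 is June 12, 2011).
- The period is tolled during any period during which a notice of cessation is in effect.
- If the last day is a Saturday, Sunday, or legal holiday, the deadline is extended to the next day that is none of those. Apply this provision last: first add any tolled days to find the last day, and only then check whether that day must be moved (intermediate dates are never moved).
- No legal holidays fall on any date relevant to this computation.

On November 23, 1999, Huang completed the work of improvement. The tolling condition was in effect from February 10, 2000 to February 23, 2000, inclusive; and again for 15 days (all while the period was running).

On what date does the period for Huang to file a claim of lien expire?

1 year after November 23, 1999 is November 23, 2000.
From February 10, 2000 through February 23, 2000 inclusive is 14 days; tolling adds 14 days: November 23, 2000 + 14 days = December 7, 2000.
Tolling adds 15 days: December 7, 2000 + 15 days = December 22, 2000.
December 22, 2000 is a Friday and not a legal holiday, so no extension applies.

December 22, 2000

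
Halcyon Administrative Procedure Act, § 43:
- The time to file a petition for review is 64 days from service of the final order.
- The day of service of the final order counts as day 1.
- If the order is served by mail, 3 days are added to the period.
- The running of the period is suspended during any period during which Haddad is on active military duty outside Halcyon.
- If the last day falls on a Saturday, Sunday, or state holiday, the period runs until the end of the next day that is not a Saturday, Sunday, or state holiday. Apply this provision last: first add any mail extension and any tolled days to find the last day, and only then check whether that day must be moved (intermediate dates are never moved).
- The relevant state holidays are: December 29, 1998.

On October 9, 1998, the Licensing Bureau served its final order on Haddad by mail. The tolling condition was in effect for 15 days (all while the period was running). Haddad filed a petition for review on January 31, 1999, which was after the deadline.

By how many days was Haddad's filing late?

Counting October 9, 1998 as day 1, day 64 is December 11, 1998.
Service was by mail, adding 3 days: December 11, 1998 + 3 days = December 14, 1998.
Tolling adds 15 days: December 14, 1998 + 15 days = December 29, 1998.
December 29, 1998 is a listed holiday. The next qualifying day is December 30, 1998.
The deadline is December 30, 1998; from December 30, 1998 to January 31, 1999 is 32 days.

32 days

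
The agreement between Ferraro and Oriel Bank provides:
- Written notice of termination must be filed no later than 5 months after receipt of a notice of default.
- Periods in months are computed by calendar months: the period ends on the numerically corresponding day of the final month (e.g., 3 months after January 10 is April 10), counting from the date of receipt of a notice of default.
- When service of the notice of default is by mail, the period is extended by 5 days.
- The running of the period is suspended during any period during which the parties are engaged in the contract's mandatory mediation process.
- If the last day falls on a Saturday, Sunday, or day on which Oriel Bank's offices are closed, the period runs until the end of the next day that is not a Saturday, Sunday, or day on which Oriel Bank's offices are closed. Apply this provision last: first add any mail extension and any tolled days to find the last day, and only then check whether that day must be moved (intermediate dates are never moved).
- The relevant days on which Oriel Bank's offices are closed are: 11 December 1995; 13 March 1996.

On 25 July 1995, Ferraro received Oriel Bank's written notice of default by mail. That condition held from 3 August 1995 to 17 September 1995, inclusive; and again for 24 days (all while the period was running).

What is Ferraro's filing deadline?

March 11, 1996

5 months after 25 July 1995 is December 25, 1995.
Service was by mail, adding 5 days: December 25, 1995 + 5 days = December 30, 1995.
From August 3, 1995 through September 17, 1995 inclusive is 46 days; tolling adds 46 days: December 30, 1995 + 46 days = February 14, 1996.
Tolling adds 24 days: February 14, 1996 + 24 days = March 9, 1996.
March 9, 1996 is Saturday; March 10, 1996 is Sunday. The next qualifying day is March 11, 1996.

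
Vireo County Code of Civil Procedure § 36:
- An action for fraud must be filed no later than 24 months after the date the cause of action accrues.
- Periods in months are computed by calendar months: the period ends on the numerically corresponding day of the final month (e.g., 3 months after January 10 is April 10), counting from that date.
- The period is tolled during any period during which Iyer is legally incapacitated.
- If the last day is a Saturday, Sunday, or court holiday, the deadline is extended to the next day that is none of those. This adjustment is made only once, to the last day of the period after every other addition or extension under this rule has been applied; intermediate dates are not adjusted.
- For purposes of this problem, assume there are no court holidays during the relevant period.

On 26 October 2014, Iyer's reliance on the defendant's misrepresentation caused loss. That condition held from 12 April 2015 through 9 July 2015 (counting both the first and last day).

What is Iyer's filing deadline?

January 23, 2017

24 months after 26 October 2014 is October 26, 2016.
From April 12, 2015 through July 9, 2015 inclusive is 89 days; tolling adds 89 days: October 26, 2016 + 89 days = January 23, 2017.
January 23, 2017 is a Monday and not a court holiday, so no extension applies.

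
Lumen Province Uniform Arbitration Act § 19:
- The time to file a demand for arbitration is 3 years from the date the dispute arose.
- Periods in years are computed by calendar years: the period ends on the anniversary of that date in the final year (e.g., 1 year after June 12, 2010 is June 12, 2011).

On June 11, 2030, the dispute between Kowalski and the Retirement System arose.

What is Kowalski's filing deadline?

June 11, 2033

3 years after June 11, 2030 is June 11, 2033.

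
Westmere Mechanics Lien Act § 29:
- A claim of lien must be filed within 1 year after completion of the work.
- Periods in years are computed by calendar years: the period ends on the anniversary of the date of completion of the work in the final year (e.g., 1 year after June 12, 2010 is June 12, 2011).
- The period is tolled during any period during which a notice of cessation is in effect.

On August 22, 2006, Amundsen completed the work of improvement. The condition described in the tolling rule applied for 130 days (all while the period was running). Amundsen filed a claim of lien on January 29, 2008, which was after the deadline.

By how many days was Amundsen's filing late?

30 days

1 year after August 22, 2006 is August 22, 2007.
Tolling adds 130 days: August 22, 2007 + 130 days = December 30, 2007.
The deadline is December 30, 2007; from December 30, 2007 to January 29, 2008 is 30 days.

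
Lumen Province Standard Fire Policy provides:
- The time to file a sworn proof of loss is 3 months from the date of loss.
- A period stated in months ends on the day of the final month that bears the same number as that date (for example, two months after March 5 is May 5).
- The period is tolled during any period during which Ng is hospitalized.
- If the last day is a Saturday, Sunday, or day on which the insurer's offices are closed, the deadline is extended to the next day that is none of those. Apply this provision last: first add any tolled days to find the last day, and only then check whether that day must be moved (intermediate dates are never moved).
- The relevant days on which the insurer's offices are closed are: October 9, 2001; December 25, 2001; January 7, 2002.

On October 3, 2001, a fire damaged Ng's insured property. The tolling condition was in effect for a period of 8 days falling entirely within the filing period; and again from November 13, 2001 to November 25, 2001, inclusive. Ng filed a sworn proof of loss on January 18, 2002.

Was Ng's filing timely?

3 months after October 3, 2001 is January 3, 2002.
Tolling adds 8 days: January 3, 2002 + 8 days = January 11, 2002.
From November 13, 2001 through November 25, 2001 inclusive is 13 days; tolling adds 13 days: January 11, 2002 + 13 days = January 24, 2002.
January 24, 2002 is a Thursday and not a day on which the insurer's offices are closed, so no extension applies.
The deadline is January 24, 2002; the filing on January 18, 2002 is on or before that date.

Yes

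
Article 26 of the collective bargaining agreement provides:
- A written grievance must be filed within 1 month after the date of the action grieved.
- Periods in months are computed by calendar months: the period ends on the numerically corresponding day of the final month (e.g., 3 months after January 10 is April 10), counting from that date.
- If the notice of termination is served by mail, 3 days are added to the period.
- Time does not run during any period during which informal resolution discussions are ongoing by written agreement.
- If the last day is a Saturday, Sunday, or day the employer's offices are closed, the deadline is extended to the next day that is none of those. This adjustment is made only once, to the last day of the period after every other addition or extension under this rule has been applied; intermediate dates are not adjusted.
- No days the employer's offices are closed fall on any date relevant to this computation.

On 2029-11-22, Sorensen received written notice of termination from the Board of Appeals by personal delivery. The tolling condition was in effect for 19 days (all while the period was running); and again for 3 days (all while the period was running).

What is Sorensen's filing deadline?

1 month after 2029-11-22 is December 22, 2029.
Service was not by mail, so no mail extension applies.
Tolling adds 19 days: December 22, 2029 + 19 days = January 10, 2030.
Tolling adds 3 days: January 10, 2030 + 3 days = January 13, 2030.
January 13, 2030 is Sunday. The next qualifying day is January 14, 2030.

January 14, 2030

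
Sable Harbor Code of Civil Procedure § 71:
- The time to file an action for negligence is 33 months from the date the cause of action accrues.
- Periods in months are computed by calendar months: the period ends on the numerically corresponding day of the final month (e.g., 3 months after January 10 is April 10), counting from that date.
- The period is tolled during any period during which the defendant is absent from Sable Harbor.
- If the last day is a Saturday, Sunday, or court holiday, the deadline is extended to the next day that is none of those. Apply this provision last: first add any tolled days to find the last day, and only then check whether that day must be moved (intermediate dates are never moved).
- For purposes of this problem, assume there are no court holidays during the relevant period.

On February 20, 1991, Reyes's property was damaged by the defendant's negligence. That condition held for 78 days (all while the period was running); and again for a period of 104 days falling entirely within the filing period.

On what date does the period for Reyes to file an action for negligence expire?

33 months after February 20, 1991 is November 20, 1993.
Tolling adds 78 days: November 20, 1993 + 78 days = February 6, 1994.
Tolling adds 104 days: February 6, 1994 + 104 days = May 21, 1994.
May 21, 1994 is Saturday; May 22, 1994 is Sunday. The next qualifying day is May 23, 1994.

May 23, 1994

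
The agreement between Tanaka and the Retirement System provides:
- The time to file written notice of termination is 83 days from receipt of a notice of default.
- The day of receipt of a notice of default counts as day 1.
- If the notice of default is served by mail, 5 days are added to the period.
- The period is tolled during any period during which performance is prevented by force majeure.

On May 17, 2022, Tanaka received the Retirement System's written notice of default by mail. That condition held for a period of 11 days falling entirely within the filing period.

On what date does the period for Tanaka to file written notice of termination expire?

Counting May 17, 2022 as day 1, day 83 is August 7, 2022.
Service was by mail, adding 5 days: August 7, 2022 + 5 days = August 12, 2022.
Tolling adds 11 days: August 12, 2022 + 11 days = August 23, 2022.

August 23, 2022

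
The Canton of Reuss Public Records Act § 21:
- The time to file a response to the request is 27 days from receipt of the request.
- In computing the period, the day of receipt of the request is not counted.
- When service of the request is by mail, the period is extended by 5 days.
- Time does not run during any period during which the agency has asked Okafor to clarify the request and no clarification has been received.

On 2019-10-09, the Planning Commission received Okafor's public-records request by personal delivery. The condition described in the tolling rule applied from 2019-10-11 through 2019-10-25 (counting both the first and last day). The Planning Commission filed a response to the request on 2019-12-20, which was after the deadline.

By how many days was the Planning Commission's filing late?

27 days after 2019-10-09 is November 5, 2019.
Service was not by mail, so no mail extension applies.
From October 11, 2019 through October 25, 2019 inclusive is 15 days; tolling adds 15 days: November 5, 2019 + 15 days = November 20, 2019.
The deadline is November 20, 2019; from November 20, 2019 to December 20, 2019 is 30 days.

30 days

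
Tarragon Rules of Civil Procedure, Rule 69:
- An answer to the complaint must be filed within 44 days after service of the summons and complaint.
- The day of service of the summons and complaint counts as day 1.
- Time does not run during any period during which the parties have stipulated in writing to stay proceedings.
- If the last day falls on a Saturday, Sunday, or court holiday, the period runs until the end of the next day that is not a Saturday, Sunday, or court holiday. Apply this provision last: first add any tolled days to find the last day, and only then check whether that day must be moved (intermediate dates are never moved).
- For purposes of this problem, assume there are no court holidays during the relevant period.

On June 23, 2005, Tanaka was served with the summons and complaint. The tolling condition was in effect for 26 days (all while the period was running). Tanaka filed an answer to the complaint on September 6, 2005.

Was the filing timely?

No

Counting June 23, 2005 as day 1, day 44 is August 5, 2005.
Tolling adds 26 days: August 5, 2005 + 26 days = August 31, 2005.
August 31, 2005 is a Wednesday and not a court holiday, so no extension applies.
The deadline is August 31, 2005; the filing on September 6, 2005 is after that date.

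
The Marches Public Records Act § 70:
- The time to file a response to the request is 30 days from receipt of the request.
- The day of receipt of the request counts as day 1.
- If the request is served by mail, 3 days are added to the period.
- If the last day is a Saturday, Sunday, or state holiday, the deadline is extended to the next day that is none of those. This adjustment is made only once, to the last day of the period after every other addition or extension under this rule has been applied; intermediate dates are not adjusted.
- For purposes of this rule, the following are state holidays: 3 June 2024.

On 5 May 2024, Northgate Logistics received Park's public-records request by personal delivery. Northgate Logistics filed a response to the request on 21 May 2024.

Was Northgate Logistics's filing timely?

Counting 5 May 2024 as day 1, day 30 is June 3, 2024.
Service was not by mail, so no mail extension applies.
June 3, 2024 is a listed holiday. The next qualifying day is June 4, 2024.
The deadline is June 4, 2024; the filing on May 21, 2024 is on or before that date.

Yes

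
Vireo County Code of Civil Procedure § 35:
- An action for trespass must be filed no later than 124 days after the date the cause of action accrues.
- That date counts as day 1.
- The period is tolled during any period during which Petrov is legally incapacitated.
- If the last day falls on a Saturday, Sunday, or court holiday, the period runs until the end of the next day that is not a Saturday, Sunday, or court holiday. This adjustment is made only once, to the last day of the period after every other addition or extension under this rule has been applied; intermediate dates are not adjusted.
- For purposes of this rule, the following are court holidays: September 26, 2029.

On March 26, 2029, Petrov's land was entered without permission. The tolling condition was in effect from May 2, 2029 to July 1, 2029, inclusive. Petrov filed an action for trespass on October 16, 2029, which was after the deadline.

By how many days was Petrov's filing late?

Counting March 26, 2029 as day 1, day 124 is July 27, 2029.
From May 2, 2029 through July 1, 2029 inclusive is 61 days; tolling adds 61 days: July 27, 2029 + 61 days = September 26, 2029.
September 26, 2029 is a listed holiday. The next qualifying day is September 27, 2029.
The deadline is September 27, 2029; from September 27, 2029 to October 16, 2029 is 19 days.

19 days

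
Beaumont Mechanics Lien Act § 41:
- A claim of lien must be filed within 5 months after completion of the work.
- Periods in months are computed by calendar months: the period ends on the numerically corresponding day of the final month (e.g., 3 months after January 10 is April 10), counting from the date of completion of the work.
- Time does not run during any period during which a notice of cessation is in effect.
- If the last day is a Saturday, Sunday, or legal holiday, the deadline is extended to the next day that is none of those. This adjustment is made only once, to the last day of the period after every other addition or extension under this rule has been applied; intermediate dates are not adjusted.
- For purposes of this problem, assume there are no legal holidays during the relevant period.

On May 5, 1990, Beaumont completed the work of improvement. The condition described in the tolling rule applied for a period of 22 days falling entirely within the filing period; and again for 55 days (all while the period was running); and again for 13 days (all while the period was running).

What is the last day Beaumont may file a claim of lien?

January 3, 1991

5 months after May 5, 1990 is October 5, 1990.
Tolling adds 22 days: October 5, 1990 + 22 days = October 27, 1990.
Tolling adds 55 days: October 27, 1990 + 55 days = December 21, 1990.
Tolling adds 13 days: December 21, 1990 + 13 days = January 3, 1991.
January 3, 1991 is a Thursday and not a legal holiday, so no extension applies.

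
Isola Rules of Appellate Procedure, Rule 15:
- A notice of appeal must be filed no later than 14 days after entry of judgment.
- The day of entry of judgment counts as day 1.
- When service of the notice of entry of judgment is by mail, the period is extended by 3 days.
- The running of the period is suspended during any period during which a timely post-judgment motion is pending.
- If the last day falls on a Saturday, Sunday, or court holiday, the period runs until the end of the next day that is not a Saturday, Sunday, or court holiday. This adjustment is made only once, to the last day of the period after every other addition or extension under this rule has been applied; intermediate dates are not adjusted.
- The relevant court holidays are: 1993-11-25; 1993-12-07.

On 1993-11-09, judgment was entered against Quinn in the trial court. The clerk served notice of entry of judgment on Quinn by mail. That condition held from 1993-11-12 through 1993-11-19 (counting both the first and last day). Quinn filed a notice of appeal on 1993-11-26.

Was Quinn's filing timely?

Counting 1993-11-09 as day 1, day 14 is November 22, 1993.
Service was by mail, adding 3 days: November 22, 1993 + 3 days = November 25, 1993.
From November 12, 1993 through November 19, 1993 inclusive is 8 days; tolling adds 8 days: November 25, 1993 + 8 days = December 3, 1993.
December 3, 1993 is a Friday and not a court holiday, so no extension applies.
The deadline is December 3, 1993; the filing on November 26, 1993 is on or before that date.

Yes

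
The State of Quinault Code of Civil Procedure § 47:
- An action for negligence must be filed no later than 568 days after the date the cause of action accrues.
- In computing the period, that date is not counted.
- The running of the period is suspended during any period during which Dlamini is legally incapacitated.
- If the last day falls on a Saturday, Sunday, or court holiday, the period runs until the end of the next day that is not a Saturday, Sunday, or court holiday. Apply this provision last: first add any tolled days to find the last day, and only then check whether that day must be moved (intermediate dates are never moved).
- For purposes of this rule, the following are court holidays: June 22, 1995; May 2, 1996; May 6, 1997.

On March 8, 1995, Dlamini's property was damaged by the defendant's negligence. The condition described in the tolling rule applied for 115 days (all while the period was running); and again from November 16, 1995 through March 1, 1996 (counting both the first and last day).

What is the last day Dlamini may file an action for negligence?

May 7, 1997

568 days after March 8, 1995 is September 26, 1996.
Tolling adds 115 days: September 26, 1996 + 115 days = January 19, 1997.
From November 16, 1995 through March 1, 1996 inclusive is 107 days; tolling adds 107 days: January 19, 1997 + 107 days = May 6, 1997.
May 6, 1997 is a listed holiday. The next qualifying day is May 7, 1997.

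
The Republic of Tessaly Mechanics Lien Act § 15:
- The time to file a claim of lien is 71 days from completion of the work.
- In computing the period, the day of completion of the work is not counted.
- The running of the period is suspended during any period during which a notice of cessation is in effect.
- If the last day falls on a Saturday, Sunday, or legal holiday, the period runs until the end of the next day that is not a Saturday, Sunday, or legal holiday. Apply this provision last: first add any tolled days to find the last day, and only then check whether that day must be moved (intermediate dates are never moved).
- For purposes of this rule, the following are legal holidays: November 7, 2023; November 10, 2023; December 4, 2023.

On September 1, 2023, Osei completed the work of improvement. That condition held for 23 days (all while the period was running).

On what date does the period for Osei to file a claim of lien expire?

71 days after September 1, 2023 is November 11, 2023.
Tolling adds 23 days: November 11, 2023 + 23 days = December 4, 2023.
December 4, 2023 is a listed holiday. The next qualifying day is December 5, 2023.

December 5, 2023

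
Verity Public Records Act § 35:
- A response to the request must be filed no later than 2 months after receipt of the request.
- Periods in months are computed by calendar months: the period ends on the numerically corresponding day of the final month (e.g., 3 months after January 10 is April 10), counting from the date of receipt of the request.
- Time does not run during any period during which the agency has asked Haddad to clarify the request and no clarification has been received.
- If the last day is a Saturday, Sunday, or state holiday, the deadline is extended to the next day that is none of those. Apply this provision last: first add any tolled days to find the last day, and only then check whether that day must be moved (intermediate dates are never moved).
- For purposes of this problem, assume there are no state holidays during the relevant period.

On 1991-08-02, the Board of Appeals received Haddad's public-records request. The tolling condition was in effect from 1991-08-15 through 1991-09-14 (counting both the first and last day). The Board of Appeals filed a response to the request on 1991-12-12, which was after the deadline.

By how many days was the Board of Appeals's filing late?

38 days

2 months after 1991-08-02 is October 2, 1991.
From August 15, 1991 through September 14, 1991 inclusive is 31 days; tolling adds 31 days: October 2, 1991 + 31 days = November 2, 1991.
November 2, 1991 is Saturday; November 3, 1991 is Sunday. The next qualifying day is November 4, 1991.
The deadline is November 4, 1991; from November 4, 1991 to December 12, 1991 is 38 days.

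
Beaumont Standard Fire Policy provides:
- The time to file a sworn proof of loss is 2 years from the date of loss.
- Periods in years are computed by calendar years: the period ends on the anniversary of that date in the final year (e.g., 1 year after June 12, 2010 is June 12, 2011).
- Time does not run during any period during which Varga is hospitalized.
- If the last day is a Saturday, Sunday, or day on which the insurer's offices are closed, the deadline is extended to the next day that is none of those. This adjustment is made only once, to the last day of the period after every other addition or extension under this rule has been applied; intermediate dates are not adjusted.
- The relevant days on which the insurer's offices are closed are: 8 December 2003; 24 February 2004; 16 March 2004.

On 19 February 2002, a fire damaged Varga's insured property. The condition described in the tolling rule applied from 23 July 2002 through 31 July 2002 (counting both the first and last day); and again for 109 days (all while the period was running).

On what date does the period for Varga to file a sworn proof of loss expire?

June 16, 2004

2 years after 19 February 2002 is February 19, 2004.
From July 23, 2002 through July 31, 2002 inclusive is 9 days; tolling adds 9 days: February 19, 2004 + 9 days = February 28, 2004.
Tolling adds 109 days: February 28, 2004 + 109 days = June 16, 2004.
June 16, 2004 is a Wednesday and not a day on which the insurer's offices are closed, so no extension applies.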